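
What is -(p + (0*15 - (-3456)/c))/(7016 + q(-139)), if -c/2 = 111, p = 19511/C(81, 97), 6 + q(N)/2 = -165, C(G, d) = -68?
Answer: 761075/16791784 ≈ 0.045324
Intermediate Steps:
q(N) = -342 (q(N) = -12 + 2*(-165) = -12 - 330 = -342)
p = -19511/68 (p = 19511/(-68) = 19511*(-1/68) = -19511/68 ≈ -286.93)
c = -222 (c = -2*111 = -222)
-(p + (0*15 - (-3456)/c))/(7016 + q(-139)) = -(-19511/68 + (0*15 - (-3456)/(-222)))/(7016 - 342) = -(-19511/68 + (0 - (-3456)*(-1)/222))/6674 = -(-19511/68 + (0 - 96*6/37))/6674 = -(-19511/68 + (0 - 576/37))/6674 = -(-19511/68 - 576/37)/6674 = -(-761075)/(2516*6674) = -1*(-761075/16791784) = 761075/16791784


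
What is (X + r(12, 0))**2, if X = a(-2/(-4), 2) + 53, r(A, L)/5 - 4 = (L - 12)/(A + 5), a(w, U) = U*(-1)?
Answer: 1315609/289 ≈ 4552.3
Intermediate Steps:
a(w, U) = -U
r(A, L) = 20 + 5*(-12 + L)/(5 + A) (r(A, L) = 20 + 5*((L - 12)/(A + 5)) = 20 + 5*((-12 + L)/(5 + A)) = 20 + 5*(-12 + L)/(5 + A))
X = 51 (X = -1*2 + 53 = -2 + 53 = 51)
(X + r(12, 0))**2 = (51 + 5*(8 + 0 + 4*12)/(5 + 12))**2 = (51 + 5*(8 + 0 + 48)/17)**2 = (51 + 5*(1/17)*56)**2 = (51 + 280/17)**2 = (1147/17)**2 = 1315609/289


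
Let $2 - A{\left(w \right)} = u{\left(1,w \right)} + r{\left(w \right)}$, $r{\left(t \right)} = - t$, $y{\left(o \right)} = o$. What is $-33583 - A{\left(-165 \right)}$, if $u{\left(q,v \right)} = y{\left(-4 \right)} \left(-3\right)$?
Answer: $-33408$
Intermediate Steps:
$u{\left(q,v \right)} = 12$ ($u{\left(q,v \right)} = \left(-4\right) \left(-3\right) = 12$)
$A{\left(w \right)} = -10 + w$ ($A{\left(w \right)} = 2 - \left(12 - w\right) = 2 + \left(-12 + w\right) = -10 + w$)
$-33583 - A{\left(-165 \right)} = -33583 - \left(-10 - 165\right) = -33583 - -175 = -33583 + 175 = -33408$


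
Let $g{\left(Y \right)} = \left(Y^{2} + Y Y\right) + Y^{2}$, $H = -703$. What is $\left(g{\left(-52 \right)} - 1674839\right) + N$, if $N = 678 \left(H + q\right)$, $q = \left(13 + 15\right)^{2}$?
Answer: $-1611809$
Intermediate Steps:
$q = 784$ ($q = 28^{2} = 784$)
$N = 54918$ ($N = 678 \left(-703 + 784\right) = 678 \cdot 81 = 54918$)
$g{\left(Y \right)} = 3 Y^{2}$ ($g{\left(Y \right)} = \left(Y^{2} + Y^{2}\right) + Y^{2} = 2 Y^{2} + Y^{2} = 3 Y^{2}$)
$\left(g{\left(-52 \right)} - 1674839\right) + N = \left(3 \left(-52\right)^{2} - 1674839\right) + 54918 = \left(3 \cdot 2704 - 1674839\right) + 54918 = \left(8112 - 1674839\right) + 54918 = -1666727 + 54918 = -1611809$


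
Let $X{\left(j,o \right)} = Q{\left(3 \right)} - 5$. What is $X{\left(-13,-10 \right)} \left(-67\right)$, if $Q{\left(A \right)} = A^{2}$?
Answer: $-268$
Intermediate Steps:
$X{\left(j,o \right)} = 4$ ($X{\left(j,o \right)} = 3^{2} - 5 = 9 - 5 = 4$)
$X{\left(-13,-10 \right)} \left(-67\right) = 4 \left(-67\right) = -268$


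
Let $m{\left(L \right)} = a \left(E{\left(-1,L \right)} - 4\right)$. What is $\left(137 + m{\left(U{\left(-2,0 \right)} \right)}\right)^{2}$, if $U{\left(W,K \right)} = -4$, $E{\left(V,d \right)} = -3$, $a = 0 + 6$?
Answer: $9025$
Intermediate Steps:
$a = 6$
$m{\left(L \right)} = -42$ ($m{\left(L \right)} = 6 \left(-3 - 4\right) = 6 \left(-7\right) = -42$)
$\left(137 + m{\left(U{\left(-2,0 \right)} \right)}\right)^{2} = \left(137 - 42\right)^{2} = 95^{2} = 9025$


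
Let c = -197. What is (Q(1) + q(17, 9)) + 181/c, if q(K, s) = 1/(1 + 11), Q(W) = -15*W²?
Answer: -37435/2364 ≈ -15.835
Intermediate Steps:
q(K, s) = 1/12
(Q(1) + q(17, 9)) + 181/c = (-15*1² + 1/12) + 181/(-197) = (-15*1 + 1/12) + 181*(-1/197) = (-15 + 1/12) - 181/197 = -179/12 - 181/197 = -37435/2364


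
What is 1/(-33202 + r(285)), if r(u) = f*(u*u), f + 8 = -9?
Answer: -1/1414027 ≈ -7.0720e-7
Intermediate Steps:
f = -17 (f = -8 - 9 = -17)
r(u) = -17*u² (r(u) = -17*u*u = -17*u²)
1/(-33202 + r(285)) = 1/(-33202 - 17*285²) = 1/(-33202 - 17*81225) = 1/(-33202 - 1380825) = 1/(-1414027) = -1/1414027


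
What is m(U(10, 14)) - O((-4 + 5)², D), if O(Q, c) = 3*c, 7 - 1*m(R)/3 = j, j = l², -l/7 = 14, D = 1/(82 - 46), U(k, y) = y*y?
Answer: -345493/12 ≈ -28791.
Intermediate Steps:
U(k, y) = y²
D = 1/36 ≈ 0.027778
l = -98 (l = -7*14 = -98)
j = 9604 (j = (-98)² = 9604)
m(R) = -28791 (m(R) = 21 - 3*9604 = 21 - 28812 = -28791)
m(U(10, 14)) - O((-4 + 5)², D) = -28791 - 3/36 = -28791 - 1*1/12 = -28791 - 1/12 = -345493/12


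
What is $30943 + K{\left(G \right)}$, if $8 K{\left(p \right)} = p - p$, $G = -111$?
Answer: $30943$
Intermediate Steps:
$K{\left(p \right)} = 0$ ($K{\left(p \right)} = \frac{p - p}{8} = \frac{1}{8} \cdot 0 = 0$)
$30943 + K{\left(G \right)} = 30943 + 0 = 30943$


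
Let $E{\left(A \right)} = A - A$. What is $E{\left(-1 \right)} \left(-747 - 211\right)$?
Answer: $0$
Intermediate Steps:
$E{\left(A \right)} = 0$
$E{\left(-1 \right)} \left(-747 - 211\right) = 0 \left(-747 - 211\right) = 0 \left(-958\right) = 0$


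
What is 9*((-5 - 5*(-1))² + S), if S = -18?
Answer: -162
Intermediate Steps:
9*((-5 - 5*(-1))² + S) = 9*((-5 - 5*(-1))² - 18) = 9*((-5 + 5)² - 18) = 9*(0² - 18) = 9*(0 - 18) = 9*(-18) = -162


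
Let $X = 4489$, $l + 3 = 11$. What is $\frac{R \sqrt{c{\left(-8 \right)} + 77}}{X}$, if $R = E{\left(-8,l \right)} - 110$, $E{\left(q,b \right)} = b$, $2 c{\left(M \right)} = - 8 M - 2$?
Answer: $- \frac{612 \sqrt{3}}{4489} \approx -0.23614$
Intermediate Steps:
$l = 8$ ($l = -3 + 11 = 8$)
$c{\left(M \right)} = -1 - 4 M$ ($c{\left(M \right)} = \frac{- 8 M - 2}{2} = \frac{-2 - 8 M}{2} = -1 - 4 M$)
$R = -102$ ($R = 8 - 110 = -102$)
$\frac{R \sqrt{c{\left(-8 \right)} + 77}}{X} = \frac{\left(-102\right) \sqrt{\left(-1 - -32\right) + 77}}{4489} = - 102 \sqrt{\left(-1 + 32\right) + 77} \cdot \frac{1}{4489} = - 102 \sqrt{31 + 77} \cdot \frac{1}{4489} = - 102 \sqrt{108} \cdot \frac{1}{4489} = - 102 \cdot 6 \sqrt{3} \cdot \frac{1}{4489} = - 612 \sqrt{3} \cdot \frac{1}{4489} = - \frac{612 \sqrt{3}}{4489}$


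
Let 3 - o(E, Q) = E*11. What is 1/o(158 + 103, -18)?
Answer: -1/2868 ≈ -0.00034868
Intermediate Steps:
o(E, Q) = 3 - 11*E (o(E, Q) = 3 - E*11 = 3 - 11*E)
1/o(158 + 103, -18) = 1/(3 - 11*(158 + 103)) = 1/(3 - 11*261) = 1/(3 - 2871) = 1/(-2868) = -1/2868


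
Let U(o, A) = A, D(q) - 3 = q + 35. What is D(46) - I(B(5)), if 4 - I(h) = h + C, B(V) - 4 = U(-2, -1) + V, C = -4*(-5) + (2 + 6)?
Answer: 116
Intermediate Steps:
D(q) = 38 + q (D(q) = 3 + (q + 35) = 3 + (35 + q) = 38 + q)
C = 28 (C = 20 + 8 = 28)
B(V) = 3 + V (B(V) = 4 + (-1 + V) = 3 + V)
I(h) = -24 - h (I(h) = 4 - (h + 28) = 4 - (28 + h) = 4 + (-28 - h) = -24 - h)
D(46) - I(B(5)) = (38 + 46) - (-24 - (3 + 5)) = 84 - (-24 - 1*8) = 84 - (-24 - 8) = 84 - 1*(-32) = 84 + 32 = 116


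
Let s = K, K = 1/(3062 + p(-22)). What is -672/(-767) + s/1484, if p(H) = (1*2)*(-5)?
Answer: 3043601663/3473871856 ≈ 0.87614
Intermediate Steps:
p(H) = -10 (p(H) = 2*(-5) = -10)
K = 1/3052 (K = 1/(3062 - 10) = 1/3052 ≈ 0.00032765)
s = 1/3052 ≈ 0.00032765
-672/(-767) + s/1484 = -672/(-767) + (1/3052)/1484 = -672*(-1/767) + (1/3052)*(1/1484) = 672/767 + 1/4529168 = 3043601663/3473871856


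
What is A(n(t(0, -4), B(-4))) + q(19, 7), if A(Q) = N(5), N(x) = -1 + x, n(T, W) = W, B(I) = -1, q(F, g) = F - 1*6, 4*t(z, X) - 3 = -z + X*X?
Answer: 17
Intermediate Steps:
t(z, X) = ¾ - z/4 + X²/4 (t(z, X) = ¾ + (-z + X*X)/4 = ¾ + (-z + X²)/4 = ¾ + (X² - z)/4 = ¾ + (-z/4 + X²/4) = ¾ - z/4 + X²/4)
q(F, g) = -6 + F (q(F, g) = F - 6 = -6 + F)
A(Q) = 4 (A(Q) = -1 + 5 = 4)
A(n(t(0, -4), B(-4))) + q(19, 7) = 4 + (-6 + 19) = 4 + 13 = 17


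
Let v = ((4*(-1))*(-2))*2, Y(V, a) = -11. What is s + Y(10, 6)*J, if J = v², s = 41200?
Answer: 38384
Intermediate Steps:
v = 16 (v = -4*(-2)*2 = 8*2 = 16)
J = 256 (J = 16² = 256)
s + Y(10, 6)*J = 41200 - 11*256 = 41200 - 2816 = 38384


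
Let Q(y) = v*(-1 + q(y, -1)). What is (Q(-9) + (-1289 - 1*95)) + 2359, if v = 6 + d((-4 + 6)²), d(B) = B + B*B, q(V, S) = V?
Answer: 715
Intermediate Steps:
d(B) = B + B²
v = 26 (v = 6 + (-4 + 6)²*(1 + (-4 + 6)²) = 6 + 2²*(1 + 2²) = 6 + 4*(1 + 4) = 6 + 4*5 = 6 + 20 = 26)
Q(y) = -26 + 26*y (Q(y) = 26*(-1 + y) = -26 + 26*y)
(Q(-9) + (-1289 - 1*95)) + 2359 = ((-26 + 26*(-9)) + (-1289 - 1*95)) + 2359 = ((-26 - 234) + (-1289 - 95)) + 2359 = (-260 - 1384) + 2359 = -1644 + 2359 = 715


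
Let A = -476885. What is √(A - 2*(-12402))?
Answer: I*√452081 ≈ 672.37*I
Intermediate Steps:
√(A - 2*(-12402)) = √(-476885 - 2*(-12402)) = √(-476885 + 24804) = √(-452081) = I*√452081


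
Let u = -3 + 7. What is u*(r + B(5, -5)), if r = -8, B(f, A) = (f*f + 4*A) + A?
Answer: -32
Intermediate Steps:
u = 4
B(f, A) = f**2 + 5*A (B(f, A) = (f**2 + 4*A) + A = f**2 + 5*A)
u*(r + B(5, -5)) = 4*(-8 + (5**2 + 5*(-5))) = 4*(-8 + (25 - 25)) = 4*(-8 + 0) = 4*(-8) = -32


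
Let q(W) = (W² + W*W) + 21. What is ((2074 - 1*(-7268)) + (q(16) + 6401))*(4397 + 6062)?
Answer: 170230684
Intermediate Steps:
q(W) = 21 + 2*W² (q(W) = (W² + W²) + 21 = 2*W² + 21 = 21 + 2*W²)
((2074 - 1*(-7268)) + (q(16) + 6401))*(4397 + 6062) = ((2074 - 1*(-7268)) + ((21 + 2*16²) + 6401))*(4397 + 6062) = ((2074 + 7268) + ((21 + 2*256) + 6401))*10459 = (9342 + ((21 + 512) + 6401))*10459 = (9342 + (533 + 6401))*10459 = (9342 + 6934)*10459 = 16276*10459 = 170230684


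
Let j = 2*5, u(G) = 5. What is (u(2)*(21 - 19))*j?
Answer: 100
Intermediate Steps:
j = 10
(u(2)*(21 - 19))*j = (5*(21 - 19))*10 = (5*2)*10 = 10*10 = 100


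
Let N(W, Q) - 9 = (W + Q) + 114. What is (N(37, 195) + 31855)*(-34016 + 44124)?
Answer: 325578680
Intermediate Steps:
N(W, Q) = 123 + Q + W (N(W, Q) = 9 + ((W + Q) + 114) = 9 + ((Q + W) + 114) = 9 + (114 + Q + W) = 123 + Q + W)
(N(37, 195) + 31855)*(-34016 + 44124) = ((123 + 195 + 37) + 31855)*(-34016 + 44124) = (355 + 31855)*10108 = 32210*10108 = 325578680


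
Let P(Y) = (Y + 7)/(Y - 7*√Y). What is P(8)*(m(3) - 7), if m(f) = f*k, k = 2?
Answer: 15/41 + 105*√2/164 ≈ 1.2713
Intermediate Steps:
m(f) = 2*f (m(f) = f*2 = 2*f)
P(Y) = (7 + Y)/(Y - 7*√Y)
P(8)*(m(3) - 7) = ((7 + 8)/(8 - 14*√2))*(2*3 - 7) = (15/(8 - 14*√2))*(6 - 7) = (15/(8 - 14*√2))*(-1) = -15/(8 - 14*√2)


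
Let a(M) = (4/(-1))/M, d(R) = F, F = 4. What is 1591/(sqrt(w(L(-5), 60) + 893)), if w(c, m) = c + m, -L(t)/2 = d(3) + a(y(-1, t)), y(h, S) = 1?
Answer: 1591*sqrt(953)/953 ≈ 51.538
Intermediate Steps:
d(R) = 4
a(M) = -4/M (a(M) = (4*(-1))/M = -4/M)
L(t) = 0 (L(t) = -2*(4 - 4/1) = -2*(4 - 4*1) = -2*(4 - 4) = -2*0 = 0)
1591/(sqrt(w(L(-5), 60) + 893)) = 1591/(sqrt((0 + 60) + 893)) = 1591/(sqrt(60 + 893)) = 1591/(sqrt(953)) = 1591*(sqrt(953)/953) = 1591*sqrt(953)/953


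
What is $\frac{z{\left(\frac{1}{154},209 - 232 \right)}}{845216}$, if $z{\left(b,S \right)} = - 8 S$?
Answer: $\frac{23}{105652} \approx 0.0002177$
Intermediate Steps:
$\frac{z{\left(\frac{1}{154},209 - 232 \right)}}{845216} = \frac{\left(-8\right) \left(209 - 232\right)}{845216} = - 8 \left(209 - 232\right) \frac{1}{845216} = \left(-8\right) \left(-23\right) \frac{1}{845216} = 184 \cdot \frac{1}{845216} = \frac{23}{105652}$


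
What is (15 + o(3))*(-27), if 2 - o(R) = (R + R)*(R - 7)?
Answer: -1107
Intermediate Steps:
o(R) = 2 - 2*R*(-7 + R) (o(R) = 2 - (R + R)*(R - 7) = 2 - 2*R*(-7 + R))
(15 + o(3))*(-27) = (15 + (2 - 2*3**2 + 14*3))*(-27) = (15 + (2 - 2*9 + 42))*(-27) = (15 + (2 - 18 + 42))*(-27) = (15 + 26)*(-27) = 41*(-27) = -1107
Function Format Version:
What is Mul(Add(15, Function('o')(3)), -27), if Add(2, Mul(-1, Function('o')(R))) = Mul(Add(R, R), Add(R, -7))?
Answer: -1107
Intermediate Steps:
Function('o')(R) = Add(2, Mul(-2, R, Add(-7, R))) (Function('o')(R) = Add(2, Mul(-1, Mul(Add(R, R), Add(R, -7)))) = Add(2, Mul(-1, Mul(Mul(2, R), Add(-7, R)))) = Add(2, Mul(-1, Mul(2, R, Add(-7, R)))) = Add(2, Mul(-2, R, Add(-7, R))))
Mul(Add(15, Function('o')(3)), -27) = Mul(Add(15, Add(2, Mul(-2, Pow(3, 2)), Mul(14, 3))), -27) = Mul(Add(15, Add(2, Mul(-2, 9), 42)), -27) = Mul(Add(15, Add(2, -18, 42)), -27) = Mul(Add(15, 26), -27) = Mul(41, -27) = -1107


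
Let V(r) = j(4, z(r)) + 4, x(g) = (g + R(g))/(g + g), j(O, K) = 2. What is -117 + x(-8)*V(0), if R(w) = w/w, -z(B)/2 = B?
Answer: -915/8 ≈ -114.38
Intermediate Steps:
z(B) = -2*B
R(w) = 1
x(g) = (1 + g)/(2*g) (x(g) = (g + 1)/(g + g) = (1 + g)/((2*g)) = (1 + g)*(1/(2*g)) = (1 + g)/(2*g))
V(r) = 6 (V(r) = 2 + 4 = 6)
-117 + x(-8)*V(0) = -117 + ((½)*(1 - 8)/(-8))*6 = -117 + ((½)*(-⅛)*(-7))*6 = -117 + (7/16)*6 = -117 + 21/8 = -915/8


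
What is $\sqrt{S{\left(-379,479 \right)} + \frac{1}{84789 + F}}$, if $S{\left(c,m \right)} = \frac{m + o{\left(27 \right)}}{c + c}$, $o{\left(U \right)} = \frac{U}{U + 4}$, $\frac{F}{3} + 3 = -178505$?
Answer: $\frac{i \sqrt{17754202348278134685}}{5295685515} \approx 0.79566 i$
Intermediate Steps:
$F = -535524$ ($F = -9 + 3 \left(-178505\right) = -9 - 535515 = -535524$)
$o{\left(U \right)} = \frac{U}{4 + U}$
$S{\left(c,m \right)} = \frac{\frac{27}{31} + m}{2 c}$ ($S{\left(c,m \right)} = \frac{m + \frac{27}{4 + 27}}{c + c} = \frac{m + \frac{27}{31}}{2 c} = \left(m + 27 \cdot \frac{1}{31}\right) \frac{1}{2 c} = \left(m + \frac{27}{31}\right) \frac{1}{2 c} = \left(\frac{27}{31} + m\right) \frac{1}{2 c} = \frac{\frac{27}{31} + m}{2 c}$)
$\sqrt{S{\left(-379,479 \right)} + \frac{1}{84789 + F}} = \sqrt{\frac{27 + 31 \cdot 479}{62 \left(-379\right)} + \frac{1}{84789 - 535524}} = \sqrt{\frac{1}{62} \left(- \frac{1}{379}\right) \left(27 + 14849\right) + \frac{1}{-450735}} = \sqrt{\frac{1}{62} \left(- \frac{1}{379}\right) 14876 - \frac{1}{450735}} = \sqrt{- \frac{7438}{11749} - \frac{1}{450735}} = \sqrt{- \frac{3352578679}{5295685515}} = \frac{i \sqrt{17754202348278134685}}{5295685515}$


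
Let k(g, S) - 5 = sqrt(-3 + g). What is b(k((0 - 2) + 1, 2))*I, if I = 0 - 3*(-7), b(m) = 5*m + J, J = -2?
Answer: 483 + 210*I ≈ 483.0 + 210.0*I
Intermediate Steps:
k(g, S) = 5 + sqrt(-3 + g)
b(m) = -2 + 5*m (b(m) = 5*m - 2 = -2 + 5*m)
I = 21 (I = 0 + 21 = 21)
b(k((0 - 2) + 1, 2))*I = (-2 + 5*(5 + sqrt(-3 + ((0 - 2) + 1))))*21 = (-2 + 5*(5 + sqrt(-3 + (-2 + 1))))*21 = (-2 + 5*(5 + sqrt(-3 - 1)))*21 = (-2 + 5*(5 + sqrt(-4)))*21 = (-2 + 5*(5 + 2*I))*21 = (-2 + (25 + 10*I))*21 = (23 + 10*I)*21 = 483 + 210*I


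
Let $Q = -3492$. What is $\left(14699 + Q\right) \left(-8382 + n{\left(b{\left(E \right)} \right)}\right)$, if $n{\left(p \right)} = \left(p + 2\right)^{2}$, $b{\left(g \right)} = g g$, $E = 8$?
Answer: $-45119382$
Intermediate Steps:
$b{\left(g \right)} = g^{2}$
$n{\left(p \right)} = \left(2 + p\right)^{2}$
$\left(14699 + Q\right) \left(-8382 + n{\left(b{\left(E \right)} \right)}\right) = \left(14699 - 3492\right) \left(-8382 + \left(2 + 8^{2}\right)^{2}\right) = 11207 \left(-8382 + \left(2 + 64\right)^{2}\right) = 11207 \left(-8382 + 66^{2}\right) = 11207 \left(-8382 + 4356\right) = 11207 \left(-4026\right) = -45119382$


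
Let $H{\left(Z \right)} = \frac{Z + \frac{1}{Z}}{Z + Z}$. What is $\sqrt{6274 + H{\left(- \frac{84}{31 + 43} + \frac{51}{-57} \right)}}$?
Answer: $\frac{\sqrt{12777193415}}{1427} \approx 79.213$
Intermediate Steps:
$H{\left(Z \right)} = \frac{Z + \frac{1}{Z}}{2 Z}$
$\sqrt{6274 + H{\left(- \frac{84}{31 + 43} + \frac{51}{-57} \right)}} = \sqrt{6274 + \frac{1 + \left(- \frac{84}{31 + 43} + \frac{51}{-57}\right)^{2}}{2 \left(- \frac{84}{31 + 43} + \frac{51}{-57}\right)^{2}}} = \sqrt{6274 + \frac{1 + \left(- \frac{84}{74} + 51 \left(- \frac{1}{57}\right)\right)^{2}}{2 \left(- \frac{84}{74} + 51 \left(- \frac{1}{57}\right)\right)^{2}}} = \sqrt{6274 + \frac{1 + \left(\left(-84\right) \frac{1}{74} - \frac{17}{19}\right)^{2}}{2 \left(\left(-84\right) \frac{1}{74} - \frac{17}{19}\right)^{2}}} = \sqrt{6274 + \frac{1 + \left(- \frac{42}{37} - \frac{17}{19}\right)^{2}}{2 \left(- \frac{42}{37} - \frac{17}{19}\right)^{2}}} = \sqrt{6274 + \frac{1 + \left(- \frac{1427}{703}\right)^{2}}{2 \cdot \frac{2036329}{494209}}} = \sqrt{6274 + \frac{1}{2} \cdot \frac{494209}{2036329} \left(1 + \frac{2036329}{494209}\right)} = \sqrt{6274 + \frac{1}{2} \cdot \frac{494209}{2036329} \cdot \frac{2530538}{494209}} = \sqrt{6274 + \frac{1265269}{2036329}} = \sqrt{\frac{12777193415}{2036329}} = \frac{\sqrt{12777193415}}{1427}$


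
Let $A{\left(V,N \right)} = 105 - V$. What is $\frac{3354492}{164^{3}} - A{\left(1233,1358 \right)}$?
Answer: $\frac{1244724831}{1102736} \approx 1128.8$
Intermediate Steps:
$\frac{3354492}{164^{3}} - A{\left(1233,1358 \right)} = \frac{3354492}{164^{3}} - \left(105 - 1233\right) = \frac{3354492}{4410944} - \left(105 - 1233\right) = 3354492 \cdot \frac{1}{4410944} - -1128 = \frac{838623}{1102736} + 1128 = \frac{1244724831}{1102736}$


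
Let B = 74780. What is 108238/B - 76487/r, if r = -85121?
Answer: 7466512329/3182674190 ≈ 2.3460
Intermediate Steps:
108238/B - 76487/r = 108238/74780 - 76487/(-85121) = 108238*(1/74780) - 76487*(-1/85121) = 54119/37390 + 76487/85121 = 7466512329/3182674190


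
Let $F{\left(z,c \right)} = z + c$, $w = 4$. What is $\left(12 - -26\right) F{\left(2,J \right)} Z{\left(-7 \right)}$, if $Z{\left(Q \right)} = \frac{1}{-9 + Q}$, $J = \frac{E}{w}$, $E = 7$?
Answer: $- \frac{285}{32} \approx -8.9063$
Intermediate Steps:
$J = \frac{7}{4} \approx 1.75$
$F{\left(z,c \right)} = c + z$
$\left(12 - -26\right) F{\left(2,J \right)} Z{\left(-7 \right)} = \frac{\left(12 - -26\right) \left(\frac{7}{4} + 2\right)}{-9 - 7} = \frac{\left(12 + 26\right) \frac{15}{4}}{-16} = 38 \cdot \frac{15}{4} \left(- \frac{1}{16}\right) = \frac{285}{2} \left(- \frac{1}{16}\right) = - \frac{285}{32}$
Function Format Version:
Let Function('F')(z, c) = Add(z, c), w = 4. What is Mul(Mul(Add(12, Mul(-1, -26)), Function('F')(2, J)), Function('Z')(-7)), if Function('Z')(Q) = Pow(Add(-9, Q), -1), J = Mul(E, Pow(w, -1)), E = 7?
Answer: Rational(-285, 32) ≈ -8.9063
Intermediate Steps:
J = Rational(7, 4) (J = Mul(7, Pow(4, -1)) = Mul(7, Rational(1, 4)) = Rational(7, 4) ≈ 1.7500)
Function('F')(z, c) = Add(c, z)
Mul(Mul(Add(12, Mul(-1, -26)), Function('F')(2, J)), Function('Z')(-7)) = Mul(Mul(Add(12, Mul(-1, -26)), Add(Rational(7, 4), 2)), Pow(Add(-9, -7), -1)) = Mul(Mul(Add(12, 26), Rational(15, 4)), Pow(-16, -1)) = Mul(Mul(38, Rational(15, 4)), Rational(-1, 16)) = Mul(Rational(285, 2), Rational(-1, 16)) = Rational(-285, 32)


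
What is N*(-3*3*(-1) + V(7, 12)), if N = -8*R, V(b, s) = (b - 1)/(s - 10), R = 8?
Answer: -768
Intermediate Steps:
V(b, s) = (-1 + b)/(-10 + s)
N = -64 (N = -8*8 = -64)
N*(-3*3*(-1) + V(7, 12)) = -64*(-3*3*(-1) + (-1 + 7)/(-10 + 12)) = -64*(-9*(-1) + 6/2) = -64*(9 + (½)*6) = -64*(9 + 3) = -64*12 = -768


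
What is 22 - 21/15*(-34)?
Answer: 348/5 ≈ 69.600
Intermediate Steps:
22 - 21/15*(-34) = 22 - 21*1/15*(-34) = 22 - 7/5*(-34) = 22 + 238/5 = 348/5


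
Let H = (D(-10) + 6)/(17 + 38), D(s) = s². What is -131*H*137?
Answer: -1902382/55 ≈ -34589.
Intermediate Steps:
H = 106/55 (H = ((-10)² + 6)/(17 + 38) = (100 + 6)/55 = 106*(1/55) = 106/55 ≈ 1.9273)
-131*H*137 = -131*106/55*137 = -13886/55*137 = -1902382/55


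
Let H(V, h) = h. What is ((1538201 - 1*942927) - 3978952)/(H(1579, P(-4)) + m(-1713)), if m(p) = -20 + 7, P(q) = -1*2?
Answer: 3383678/15 ≈ 2.2558e+5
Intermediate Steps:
P(q) = -2
m(p) = -13
((1538201 - 1*942927) - 3978952)/(H(1579, P(-4)) + m(-1713)) = ((1538201 - 1*942927) - 3978952)/(-2 - 13) = ((1538201 - 942927) - 3978952)/(-15) = (595274 - 3978952)*(-1/15) = -3383678*(-1/15) = 3383678/15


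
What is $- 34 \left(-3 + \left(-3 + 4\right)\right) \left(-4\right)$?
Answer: $-272$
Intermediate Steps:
$- 34 \left(-3 + \left(-3 + 4\right)\right) \left(-4\right) = - 34 \left(-3 + 1\right) \left(-4\right) = - 34 \left(\left(-2\right) \left(-4\right)\right) = \left(-34\right) 8 = -272$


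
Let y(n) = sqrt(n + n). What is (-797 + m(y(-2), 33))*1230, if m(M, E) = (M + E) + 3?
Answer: -936030 + 2460*I ≈ -9.3603e+5 + 2460.0*I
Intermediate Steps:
y(n) = sqrt(2)*sqrt(n) (y(n) = sqrt(2*n) = sqrt(2)*sqrt(n))
m(M, E) = 3 + E + M (m(M, E) = (E + M) + 3 = 3 + E + M)
(-797 + m(y(-2), 33))*1230 = (-797 + (3 + 33 + sqrt(2)*sqrt(-2)))*1230 = (-797 + (3 + 33 + sqrt(2)*(I*sqrt(2))))*1230 = (-797 + (3 + 33 + 2*I))*1230 = (-797 + (36 + 2*I))*1230 = (-761 + 2*I)*1230 = -936030 + 2460*I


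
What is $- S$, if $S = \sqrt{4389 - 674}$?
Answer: $- \sqrt{3715} \approx -60.951$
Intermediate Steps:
$S = \sqrt{3715} \approx 60.951$
$- S = - \sqrt{3715}$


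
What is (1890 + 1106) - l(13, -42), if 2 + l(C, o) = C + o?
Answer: 3027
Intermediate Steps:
l(C, o) = -2 + C + o (l(C, o) = -2 + (C + o) = -2 + C + o)
(1890 + 1106) - l(13, -42) = (1890 + 1106) - (-2 + 13 - 42) = 2996 - 1*(-31) = 2996 + 31 = 3027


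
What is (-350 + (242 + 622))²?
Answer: 264196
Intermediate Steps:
(-350 + (242 + 622))² = (-350 + 864)² = 514² = 264196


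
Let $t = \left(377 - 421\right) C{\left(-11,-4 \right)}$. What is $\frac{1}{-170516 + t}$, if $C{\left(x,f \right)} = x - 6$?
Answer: $- \frac{1}{169768} \approx -5.8904 \cdot 10^{-6}$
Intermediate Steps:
$C{\left(x,f \right)} = -6 + x$
$t = 748$ ($t = \left(377 - 421\right) \left(-6 - 11\right) = \left(-44\right) \left(-17\right) = 748$)
$\frac{1}{-170516 + t} = \frac{1}{-170516 + 748} = \frac{1}{-169768} = - \frac{1}{169768}$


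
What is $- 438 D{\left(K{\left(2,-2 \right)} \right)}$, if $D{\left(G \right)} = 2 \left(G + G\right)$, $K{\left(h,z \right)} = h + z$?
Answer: $0$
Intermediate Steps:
$D{\left(G \right)} = 4 G$ ($D{\left(G \right)} = 2 \cdot 2 G = 4 G$)
$- 438 D{\left(K{\left(2,-2 \right)} \right)} = - 438 \cdot 4 \left(2 - 2\right) = - 438 \cdot 4 \cdot 0 = \left(-438\right) 0 = 0$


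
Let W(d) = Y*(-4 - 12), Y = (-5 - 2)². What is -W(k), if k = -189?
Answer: 784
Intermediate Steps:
Y = 49 (Y = (-7)² = 49)
W(d) = -784 (W(d) = 49*(-4 - 12) = 49*(-16) = -784)
-W(k) = -1*(-784) = 784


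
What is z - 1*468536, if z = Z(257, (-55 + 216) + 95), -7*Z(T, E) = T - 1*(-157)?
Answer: -3280166/7 ≈ -4.6860e+5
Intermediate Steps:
Z(T, E) = -157/7 - T/7 (Z(T, E) = -(T - 1*(-157))/7 = -(T + 157)/7 = -(157 + T)/7 = -157/7 - T/7)
z = -414/7 (z = -157/7 - ⅐*257 = -157/7 - 257/7 = -414/7 ≈ -59.143)
z - 1*468536 = -414/7 - 1*468536 = -414/7 - 468536 = -3280166/7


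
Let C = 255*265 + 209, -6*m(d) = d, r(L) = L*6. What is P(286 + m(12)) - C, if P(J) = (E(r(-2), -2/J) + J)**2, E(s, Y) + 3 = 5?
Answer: 14012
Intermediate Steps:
r(L) = 6*L
E(s, Y) = 2 (E(s, Y) = -3 + 5 = 2)
m(d) = -d/6
P(J) = (2 + J)**2
C = 67784 (C = 67575 + 209 = 67784)
P(286 + m(12)) - C = (2 + (286 - 1/6*12))**2 - 1*67784 = (2 + (286 - 2))**2 - 67784 = (2 + 284)**2 - 67784 = 286**2 - 67784 = 81796 - 67784 = 14012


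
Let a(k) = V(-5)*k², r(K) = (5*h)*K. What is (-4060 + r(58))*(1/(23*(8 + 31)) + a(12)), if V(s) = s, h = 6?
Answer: 1498346480/897 ≈ 1.6704e+6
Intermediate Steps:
r(K) = 30*K (r(K) = (5*6)*K = 30*K)
a(k) = -5*k²
(-4060 + r(58))*(1/(23*(8 + 31)) + a(12)) = (-4060 + 30*58)*(1/(23*(8 + 31)) - 5*12²) = (-4060 + 1740)*(1/(23*39) - 5*144) = -2320*(1/897 - 720) = -2320*(-645839/897) = 1498346480/897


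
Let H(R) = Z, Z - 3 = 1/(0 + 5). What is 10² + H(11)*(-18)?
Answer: 212/5 ≈ 42.400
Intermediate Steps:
Z = 16/5 (Z = 3 + 1/(0 + 5) = 3 + 1/5 = 3 + ⅕ = 16/5 ≈ 3.2000)
H(R) = 16/5
10² + H(11)*(-18) = 10² + (16/5)*(-18) = 100 - 288/5 = 212/5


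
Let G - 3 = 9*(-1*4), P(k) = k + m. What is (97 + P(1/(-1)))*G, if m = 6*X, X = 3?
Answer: -3762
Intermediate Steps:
m = 18 (m = 6*3 = 18)
P(k) = 18 + k (P(k) = k + 18 = 18 + k)
G = -33 (G = 3 + 9*(-1*4) = 3 + 9*(-4) = 3 - 36 = -33)
(97 + P(1/(-1)))*G = (97 + (18 + 1/(-1)))*(-33) = (97 + (18 - 1))*(-33) = (97 + 17)*(-33) = 114*(-33) = -3762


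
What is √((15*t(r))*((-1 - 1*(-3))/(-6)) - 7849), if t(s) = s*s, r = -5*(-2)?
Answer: 11*I*√69 ≈ 91.373*I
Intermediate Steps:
r = 10
t(s) = s²
√((15*t(r))*((-1 - 1*(-3))/(-6)) - 7849) = √((15*10²)*((-1 - 1*(-3))/(-6)) - 7849) = √((15*100)*((-1 + 3)*(-⅙)) - 7849) = √(1500*(2*(-⅙)) - 7849) = √(1500*(-⅓) - 7849) = √(-500 - 7849) = √(-8349) = 11*I*√69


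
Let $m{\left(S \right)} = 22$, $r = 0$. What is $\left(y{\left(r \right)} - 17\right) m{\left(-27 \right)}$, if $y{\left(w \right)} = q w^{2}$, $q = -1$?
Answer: $-374$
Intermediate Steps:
$y{\left(w \right)} = - w^{2}$
$\left(y{\left(r \right)} - 17\right) m{\left(-27 \right)} = \left(- 0^{2} - 17\right) 22 = \left(\left(-1\right) 0 - 17\right) 22 = \left(0 - 17\right) 22 = \left(-17\right) 22 = -374$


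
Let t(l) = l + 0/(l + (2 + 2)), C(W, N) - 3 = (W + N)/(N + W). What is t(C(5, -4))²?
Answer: 16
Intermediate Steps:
C(W, N) = 4 (C(W, N) = 3 + (W + N)/(N + W) = 3 + (N + W)/(N + W) = 3 + 1 = 4)
t(l) = l (t(l) = l + 0/(l + 4) = l + 0/(4 + l) = l + 0 = l)
t(C(5, -4))² = 4² = 16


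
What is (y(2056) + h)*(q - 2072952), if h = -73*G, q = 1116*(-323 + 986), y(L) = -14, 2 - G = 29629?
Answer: -2883050242308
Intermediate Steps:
G = -29627 (G = 2 - 1*29629 = 2 - 29629 = -29627)
q = 739908 (q = 1116*663 = 739908)
h = 2162771 (h = -73*(-29627) = 2162771)
(y(2056) + h)*(q - 2072952) = (-14 + 2162771)*(739908 - 2072952) = 2162757*(-1333044) = -2883050242308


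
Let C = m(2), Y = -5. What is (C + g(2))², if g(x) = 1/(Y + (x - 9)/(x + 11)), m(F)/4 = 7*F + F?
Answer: 21114025/5184 ≈ 4072.9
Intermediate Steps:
m(F) = 32*F (m(F) = 4*(7*F + F) = 4*(8*F) = 32*F)
g(x) = 1/(-5 + (-9 + x)/(11 + x)) (g(x) = 1/(-5 + (x - 9)/(x + 11)) = 1/(-5 + (-9 + x)/(11 + x)))
C = 64 (C = 32*2 = 64)
(C + g(2))² = (64 + (-11 - 1*2)/(4*(16 + 2)))² = (64 + (¼)*(-11 - 2)/18)² = (64 + (¼)*(1/18)*(-13))² = (64 - 13/72)² = (4595/72)² = 21114025/5184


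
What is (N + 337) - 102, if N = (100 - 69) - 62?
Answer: 204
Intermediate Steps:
N = -31 (N = 31 - 62 = -31)
(N + 337) - 102 = (-31 + 337) - 102 = 306 - 102 = 204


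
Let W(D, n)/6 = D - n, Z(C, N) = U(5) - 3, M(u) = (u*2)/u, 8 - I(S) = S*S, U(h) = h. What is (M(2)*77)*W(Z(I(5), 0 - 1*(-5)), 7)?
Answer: -4620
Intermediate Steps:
I(S) = 8 - S² (I(S) = 8 - S*S = 8 - S²)
M(u) = 2 (M(u) = (2*u)/u = 2)
Z(C, N) = 2 (Z(C, N) = 5 - 3 = 2)
W(D, n) = -6*n + 6*D (W(D, n) = 6*(D - n) = -6*n + 6*D)
(M(2)*77)*W(Z(I(5), 0 - 1*(-5)), 7) = (2*77)*(-6*7 + 6*2) = 154*(-42 + 12) = 154*(-30) = -4620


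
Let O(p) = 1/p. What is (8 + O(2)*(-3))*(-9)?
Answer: -117/2 ≈ -58.500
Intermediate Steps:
(8 + O(2)*(-3))*(-9) = (8 - 3/2)*(-9) = (13/2)*(-9) = -117/2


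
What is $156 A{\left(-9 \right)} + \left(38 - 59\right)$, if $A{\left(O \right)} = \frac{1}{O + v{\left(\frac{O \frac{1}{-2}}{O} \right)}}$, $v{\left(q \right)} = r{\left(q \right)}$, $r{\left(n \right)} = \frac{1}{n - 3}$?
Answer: $- \frac{189}{5} \approx -37.8$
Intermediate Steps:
$r{\left(n \right)} = \frac{1}{-3 + n}$
$v{\left(q \right)} = \frac{1}{-3 + q}$
$A{\left(O \right)} = \frac{1}{- \frac{2}{7} + O}$ ($A{\left(O \right)} = \frac{1}{O + \frac{1}{-3 + \frac{O \frac{1}{-2}}{O}}} = \frac{1}{O + \frac{1}{-3 + \frac{O \left(- \frac{1}{2}\right)}{O}}} = \frac{1}{O + \frac{1}{-3 + \frac{\left(- \frac{1}{2}\right) O}{O}}} = \frac{1}{O + \frac{1}{-3 - \frac{1}{2}}} = \frac{1}{O + \frac{1}{- \frac{7}{2}}} = \frac{1}{O - \frac{2}{7}} = \frac{1}{- \frac{2}{7} + O}$)
$156 A{\left(-9 \right)} + \left(38 - 59\right) = 156 \frac{7}{-2 + 7 \left(-9\right)} + \left(38 - 59\right) = 156 \frac{7}{-2 - 63} - 21 = 156 \frac{7}{-65} - 21 = 156 \cdot 7 \left(- \frac{1}{65}\right) - 21 = 156 \left(- \frac{7}{65}\right) - 21 = - \frac{84}{5} - 21 = - \frac{189}{5}$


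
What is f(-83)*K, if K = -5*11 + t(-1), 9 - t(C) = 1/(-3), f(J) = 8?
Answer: -1096/3 ≈ -365.33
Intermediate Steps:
t(C) = 28/3 (t(C) = 9 - 1/(-3) = 9 - 1*(-⅓) = 9 + ⅓ = 28/3)
K = -137/3 (K = -5*11 + 28/3 = -55 + 28/3 = -137/3 ≈ -45.667)
f(-83)*K = 8*(-137/3) = -1096/3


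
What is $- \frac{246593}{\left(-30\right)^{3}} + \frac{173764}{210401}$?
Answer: $\frac{56575041793}{5680827000} \approx 9.9589$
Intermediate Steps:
$- \frac{246593}{\left(-30\right)^{3}} + \frac{173764}{210401} = - \frac{246593}{-27000} + 173764 \cdot \frac{1}{210401} = \left(-246593\right) \left(- \frac{1}{27000}\right) + \frac{173764}{210401} = \frac{246593}{27000} + \frac{173764}{210401} = \frac{56575041793}{5680827000}$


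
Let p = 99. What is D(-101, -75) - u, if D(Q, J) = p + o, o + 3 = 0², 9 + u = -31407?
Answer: 31512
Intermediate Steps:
u = -31416 (u = -9 - 31407 = -31416)
o = -3 (o = -3 + 0² = -3 + 0 = -3)
D(Q, J) = 96 (D(Q, J) = 99 - 3 = 96)
D(-101, -75) - u = 96 - 1*(-31416) = 96 + 31416 = 31512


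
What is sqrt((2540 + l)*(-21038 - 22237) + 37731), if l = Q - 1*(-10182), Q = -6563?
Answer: I*sqrt(266492994) ≈ 16325.0*I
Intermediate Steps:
l = 3619 (l = -6563 - 1*(-10182) = -6563 + 10182 = 3619)
sqrt((2540 + l)*(-21038 - 22237) + 37731) = sqrt((2540 + 3619)*(-21038 - 22237) + 37731) = sqrt(6159*(-43275) + 37731) = sqrt(-266530725 + 37731) = sqrt(-266492994) = I*sqrt(266492994)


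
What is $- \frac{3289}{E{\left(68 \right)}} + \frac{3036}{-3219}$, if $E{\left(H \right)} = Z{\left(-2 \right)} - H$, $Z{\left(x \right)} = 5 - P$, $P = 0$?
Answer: $\frac{3465341}{67599} \approx 51.263$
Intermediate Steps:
$Z{\left(x \right)} = 5$ ($Z{\left(x \right)} = 5 - 0 = 5 + 0 = 5$)
$E{\left(H \right)} = 5 - H$
$- \frac{3289}{E{\left(68 \right)}} + \frac{3036}{-3219} = - \frac{3289}{5 - 68} + \frac{3036}{-3219} = - \frac{3289}{5 - 68} + 3036 \left(- \frac{1}{3219}\right) = - \frac{3289}{-63} - \frac{1012}{1073} = \left(-3289\right) \left(- \frac{1}{63}\right) - \frac{1012}{1073} = \frac{3289}{63} - \frac{1012}{1073} = \frac{3465341}{67599}$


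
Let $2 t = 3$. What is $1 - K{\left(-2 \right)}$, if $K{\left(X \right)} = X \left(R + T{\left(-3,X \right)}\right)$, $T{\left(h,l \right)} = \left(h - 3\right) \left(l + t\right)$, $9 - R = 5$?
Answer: $15$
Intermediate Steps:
$t = \frac{3}{2}$ ($t = \frac{1}{2} \cdot 3 = \frac{3}{2} \approx 1.5$)
$R = 4$ ($R = 9 - 5 = 4$)
$T{\left(h,l \right)} = \left(-3 + h\right) \left(\frac{3}{2} + l\right)$ ($T{\left(h,l \right)} = \left(h - 3\right) \left(l + \frac{3}{2}\right) = \left(-3 + h\right) \left(\frac{3}{2} + l\right)$)
$K{\left(X \right)} = X \left(-5 - 6 X\right)$ ($K{\left(X \right)} = X \left(4 - \left(9 + 6 X\right)\right) = X \left(-5 - 6 X\right)$)
$1 - K{\left(-2 \right)} = 1 - \left(-1\right) \left(-2\right) \left(5 + 6 \left(-2\right)\right) = 1 - \left(-1\right) \left(-2\right) \left(5 - 12\right) = 1 - \left(-1\right) \left(-2\right) \left(-7\right) = 1 - -14 = 1 + 14 = 15$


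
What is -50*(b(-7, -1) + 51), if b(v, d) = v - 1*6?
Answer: -1900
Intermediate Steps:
b(v, d) = -6 + v (b(v, d) = v - 6 = -6 + v)
-50*(b(-7, -1) + 51) = -50*((-6 - 7) + 51) = -50*(-13 + 51) = -50*38 = -1900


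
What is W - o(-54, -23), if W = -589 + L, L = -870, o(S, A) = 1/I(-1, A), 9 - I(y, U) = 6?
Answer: -4378/3 ≈ -1459.3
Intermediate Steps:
I(y, U) = 3 (I(y, U) = 9 - 1*6 = 9 - 6 = 3)
o(S, A) = 1/3
W = -1459 (W = -589 - 870 = -1459)
W - o(-54, -23) = -1459 - 1*1/3 = -1459 - 1/3 = -4378/3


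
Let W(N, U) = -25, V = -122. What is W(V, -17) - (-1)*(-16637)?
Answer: -16662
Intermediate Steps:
W(V, -17) - (-1)*(-16637) = -25 - (-1)*(-16637) = -25 - 1*16637 = -25 - 16637 = -16662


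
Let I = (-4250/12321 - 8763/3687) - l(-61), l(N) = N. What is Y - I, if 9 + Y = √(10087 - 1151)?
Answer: -1018762739/15142509 + 2*√2234 ≈ 27.252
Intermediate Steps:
I = 882480158/15142509 (I = (-4250/12321 - 8763/3687) - 1*(-61) = (-4250*1/12321 - 8763*1/3687) + 61 = (-4250/12321 - 2921/1229) + 61 = -41212891/15142509 + 61 = 882480158/15142509 ≈ 58.278)
Y = -9 + 2*√2234 (Y = -9 + √(10087 - 1151) = -9 + √8936 = -9 + 2*√2234 ≈ 85.530)
Y - I = (-9 + 2*√2234) - 1*882480158/15142509 = (-9 + 2*√2234) - 882480158/15142509 = -1018762739/15142509 + 2*√2234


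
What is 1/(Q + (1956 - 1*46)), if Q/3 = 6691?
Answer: 1/21983 ≈ 4.5490e-5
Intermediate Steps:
Q = 20073 (Q = 3*6691 = 20073)
1/(Q + (1956 - 1*46)) = 1/(20073 + (1956 - 1*46)) = 1/(20073 + (1956 - 46)) = 1/(20073 + 1910) = 1/21983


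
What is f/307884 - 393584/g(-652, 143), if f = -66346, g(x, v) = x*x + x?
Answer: -2074151509/1815027494 ≈ -1.1428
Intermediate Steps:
g(x, v) = x + x² (g(x, v) = x² + x = x + x²)
f/307884 - 393584/g(-652, 143) = -66346/307884 - 393584*(-1/(652*(1 - 652))) = -66346*1/307884 - 393584/((-652*(-651))) = -33173/153942 - 393584/424452 = -33173/153942 - 393584*1/424452 = -33173/153942 - 98396/106113 = -2074151509/1815027494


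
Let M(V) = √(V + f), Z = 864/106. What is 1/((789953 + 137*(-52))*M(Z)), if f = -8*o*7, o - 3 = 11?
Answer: -I*√136210/8047482120 ≈ -4.5861e-8*I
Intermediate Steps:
o = 14 (o = 3 + 11 = 14)
Z = 432/53 (Z = 864*(1/106) = 432/53 ≈ 8.1509)
f = -784 (f = -8*14*7 = -112*7 = -784)
M(V) = √(-784 + V) (M(V) = √(V - 784) = √(-784 + V))
1/((789953 + 137*(-52))*M(Z)) = 1/((789953 + 137*(-52))*(√(-784 + 432/53))) = 1/((789953 - 7124)*(√(-41120/53))) = 1/(782829*((4*I*√136210/53))) = (-I*√136210/10280)/782829 = -I*√136210/8047482120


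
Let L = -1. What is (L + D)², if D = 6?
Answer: 25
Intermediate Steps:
(L + D)² = (-1 + 6)² = 5² = 25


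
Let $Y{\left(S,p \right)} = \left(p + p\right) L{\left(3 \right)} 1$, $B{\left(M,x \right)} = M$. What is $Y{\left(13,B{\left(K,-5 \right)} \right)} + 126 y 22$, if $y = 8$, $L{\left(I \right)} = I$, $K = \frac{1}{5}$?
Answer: $\frac{110886}{5} \approx 22177.0$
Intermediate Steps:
$K = \frac{1}{5} \approx 0.2$
$Y{\left(S,p \right)} = 6 p$ ($Y{\left(S,p \right)} = \left(p + p\right) 3 \cdot 1 = 2 p 3 \cdot 1 = 6 p 1 = 6 p$)
$Y{\left(13,B{\left(K,-5 \right)} \right)} + 126 y 22 = 6 \cdot \frac{1}{5} + 126 \cdot 8 \cdot 22 = \frac{6}{5} + 126 \cdot 176 = \frac{6}{5} + 22176 = \frac{110886}{5}$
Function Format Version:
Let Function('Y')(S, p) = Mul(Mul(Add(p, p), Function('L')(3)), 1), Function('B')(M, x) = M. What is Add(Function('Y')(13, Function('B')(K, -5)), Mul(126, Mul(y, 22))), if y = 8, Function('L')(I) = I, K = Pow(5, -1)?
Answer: Rational(110886, 5) ≈ 22177.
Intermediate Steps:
K = Rational(1, 5) ≈ 0.20000
Function('Y')(S, p) = Mul(6, p) (Function('Y')(S, p) = Mul(Mul(Add(p, p), 3), 1) = Mul(Mul(Mul(2, p), 3), 1) = Mul(Mul(6, p), 1) = Mul(6, p))
Add(Function('Y')(13, Function('B')(K, -5)), Mul(126, Mul(y, 22))) = Add(Mul(6, Rational(1, 5)), Mul(126, Mul(8, 22))) = Add(Rational(6, 5), Mul(126, 176)) = Add(Rational(6, 5), 22176) = Rational(110886, 5)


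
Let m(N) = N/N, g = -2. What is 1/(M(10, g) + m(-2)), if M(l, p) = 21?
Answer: 1/22 ≈ 0.045455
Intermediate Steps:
m(N) = 1
1/(M(10, g) + m(-2)) = 1/(21 + 1) = 1/22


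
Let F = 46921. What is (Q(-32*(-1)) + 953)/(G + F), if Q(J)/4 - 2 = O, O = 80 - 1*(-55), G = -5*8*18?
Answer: 1501/46201 ≈ 0.032488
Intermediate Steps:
G = -720 (G = -40*18 = -720)
O = 135 (O = 80 + 55 = 135)
Q(J) = 548 (Q(J) = 8 + 4*135 = 8 + 540 = 548)
(Q(-32*(-1)) + 953)/(G + F) = (548 + 953)/(-720 + 46921) = 1501/46201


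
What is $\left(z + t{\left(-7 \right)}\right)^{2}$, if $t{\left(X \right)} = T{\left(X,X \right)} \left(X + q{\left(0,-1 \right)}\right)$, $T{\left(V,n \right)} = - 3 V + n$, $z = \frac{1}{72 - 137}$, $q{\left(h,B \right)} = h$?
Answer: $\frac{40589641}{4225} \approx 9607.0$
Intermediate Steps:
$z = - \frac{1}{65}$ ($z = \frac{1}{-65} = - \frac{1}{65} \approx -0.015385$)
$T{\left(V,n \right)} = n - 3 V$
$t{\left(X \right)} = - 2 X^{2}$ ($t{\left(X \right)} = \left(X - 3 X\right) \left(X + 0\right) = - 2 X X = - 2 X^{2}$)
$\left(z + t{\left(-7 \right)}\right)^{2} = \left(- \frac{1}{65} - 2 \left(-7\right)^{2}\right)^{2} = \left(- \frac{1}{65} - 98\right)^{2} = \left(- \frac{6371}{65}\right)^{2} = \frac{40589641}{4225}$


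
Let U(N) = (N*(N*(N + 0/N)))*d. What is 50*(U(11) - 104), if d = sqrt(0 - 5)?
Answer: -5200 + 66550*I*sqrt(5) ≈ -5200.0 + 1.4881e+5*I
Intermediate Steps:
d = I*sqrt(5) (d = sqrt(-5) = I*sqrt(5) ≈ 2.2361*I)
U(N) = I*sqrt(5)*N**3 (U(N) = (N*(N*(N + 0/N)))*(I*sqrt(5)) = (N*(N*(N + 0)))*(I*sqrt(5)) = (N*(N*N))*(I*sqrt(5)) = (N*N**2)*(I*sqrt(5)) = N**3*(I*sqrt(5)) = I*sqrt(5)*N**3)
50*(U(11) - 104) = 50*(I*sqrt(5)*11**3 - 104) = 50*(I*sqrt(5)*1331 - 104) = 50*(1331*I*sqrt(5) - 104) = 50*(-104 + 1331*I*sqrt(5)) = -5200 + 66550*I*sqrt(5)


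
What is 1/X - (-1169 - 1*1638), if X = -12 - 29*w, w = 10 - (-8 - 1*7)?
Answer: 2068758/737 ≈ 2807.0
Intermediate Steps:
w = 25 (w = 10 - (-8 - 7) = 10 - 1*(-15) = 10 + 15 = 25)
X = -737 (X = -12 - 29*25 = -12 - 725 = -737)
1/X - (-1169 - 1*1638) = 1/(-737) - (-1169 - 1*1638) = -1/737 - (-1169 - 1638) = -1/737 - 1*(-2807) = -1/737 + 2807 = 2068758/737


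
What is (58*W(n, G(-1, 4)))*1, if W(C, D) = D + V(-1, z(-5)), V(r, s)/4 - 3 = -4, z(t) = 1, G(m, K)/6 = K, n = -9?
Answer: 1160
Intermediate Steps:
G(m, K) = 6*K
V(r, s) = -4 (V(r, s) = 12 + 4*(-4) = 12 - 16 = -4)
W(C, D) = -4 + D (W(C, D) = D - 4 = -4 + D)
(58*W(n, G(-1, 4)))*1 = (58*(-4 + 6*4))*1 = (58*(-4 + 24))*1 = (58*20)*1 = 1160*1 = 1160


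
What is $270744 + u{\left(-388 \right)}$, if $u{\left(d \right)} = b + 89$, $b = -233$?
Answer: $270600$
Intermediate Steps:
$u{\left(d \right)} = -144$ ($u{\left(d \right)} = -233 + 89 = -144$)
$270744 + u{\left(-388 \right)} = 270744 - 144 = 270600$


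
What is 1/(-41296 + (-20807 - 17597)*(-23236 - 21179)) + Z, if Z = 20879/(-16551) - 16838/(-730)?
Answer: 224674633129709491/10304162903245860 ≈ 21.804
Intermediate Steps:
Z = 131722034/6041115 (Z = 20879*(-1/16551) - 16838*(-1/730) = -20879/16551 + 8419/365 = 131722034/6041115 ≈ 21.804)
1/(-41296 + (-20807 - 17597)*(-23236 - 21179)) + Z = 1/(-41296 + (-20807 - 17597)*(-23236 - 21179)) + 131722034/6041115 = 1/(-41296 - 38404*(-44415)) + 131722034/6041115 = 1/(-41296 + 1705713660) + 131722034/6041115 = 1/1705672364 + 131722034/6041115 = 224674633129709491/10304162903245860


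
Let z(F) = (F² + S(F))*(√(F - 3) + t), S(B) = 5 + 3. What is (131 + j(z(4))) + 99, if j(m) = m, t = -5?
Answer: 134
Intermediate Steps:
S(B) = 8
z(F) = (-5 + √(-3 + F))*(8 + F²) (z(F) = (F² + 8)*(√(F - 3) - 5) = (8 + F²)*(√(-3 + F) - 5) = (8 + F²)*(-5 + √(-3 + F)) = (-5 + √(-3 + F))*(8 + F²))
(131 + j(z(4))) + 99 = (131 + (-40 - 5*4² + 8*√(-3 + 4) + 4²*√(-3 + 4))) + 99 = (131 + (-40 - 5*16 + 8*√1 + 16*√1)) + 99 = (131 + (-40 - 80 + 8*1 + 16*1)) + 99 = (131 + (-40 - 80 + 8 + 16)) + 99 = (131 - 96) + 99 = 35 + 99 = 134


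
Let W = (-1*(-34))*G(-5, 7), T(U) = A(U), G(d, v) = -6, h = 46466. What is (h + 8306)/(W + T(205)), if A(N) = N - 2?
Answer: -54772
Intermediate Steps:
A(N) = -2 + N
T(U) = -2 + U
W = -204 (W = -1*(-34)*(-6) = 34*(-6) = -204)
(h + 8306)/(W + T(205)) = (46466 + 8306)/(-204 + (-2 + 205)) = 54772/(-204 + 203) = 54772/(-1) = 54772*(-1) = -54772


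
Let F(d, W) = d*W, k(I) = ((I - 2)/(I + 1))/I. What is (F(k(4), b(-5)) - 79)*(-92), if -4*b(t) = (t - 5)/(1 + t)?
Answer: 29095/4 ≈ 7273.8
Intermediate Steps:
b(t) = -(-5 + t)/(4*(1 + t)) (b(t) = -(t - 5)/(4*(1 + t)) = -(-5 + t)/(4*(1 + t)))
k(I) = (-2 + I)/(I*(1 + I)) (k(I) = ((-2 + I)/(1 + I))/I = (-2 + I)/(I*(1 + I)))
F(d, W) = W*d
(F(k(4), b(-5)) - 79)*(-92) = (((5 - 1*(-5))/(4*(1 - 5)))*((-2 + 4)/(4*(1 + 4))) - 79)*(-92) = (((1/4)*(5 + 5)/(-4))*((1/4)*2/5) - 79)*(-92) = (((1/4)*(-1/4)*10)*((1/4)*(1/5)*2) - 79)*(-92) = (-5/8*1/10 - 79)*(-92) = (-1/16 - 79)*(-92) = -1265/16*(-92) = 29095/4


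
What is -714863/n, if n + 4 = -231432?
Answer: 714863/231436 ≈ 3.0888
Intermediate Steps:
n = -231436 (n = -4 - 231432 = -231436)
-714863/n = -714863/(-231436) = -714863*(-1/231436) = 714863/231436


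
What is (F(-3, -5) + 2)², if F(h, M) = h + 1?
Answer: 0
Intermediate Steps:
F(h, M) = 1 + h
(F(-3, -5) + 2)² = ((1 - 3) + 2)² = (-2 + 2)² = 0² = 0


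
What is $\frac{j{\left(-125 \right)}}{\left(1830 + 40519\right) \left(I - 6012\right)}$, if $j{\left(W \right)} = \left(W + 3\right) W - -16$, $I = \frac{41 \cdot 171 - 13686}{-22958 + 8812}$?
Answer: $- \frac{215952836}{3601319871873} \approx -5.9965 \cdot 10^{-5}$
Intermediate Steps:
$I = \frac{6675}{14146}$ ($I = \frac{7011 - 13686}{-14146} = \left(-6675\right) \left(- \frac{1}{14146}\right) = \frac{6675}{14146} \approx 0.47186$)
$j{\left(W \right)} = 16 + W \left(3 + W\right)$ ($j{\left(W \right)} = \left(3 + W\right) W + 16 = W \left(3 + W\right) + 16 = 16 + W \left(3 + W\right)$)
$\frac{j{\left(-125 \right)}}{\left(1830 + 40519\right) \left(I - 6012\right)} = \frac{16 + \left(-125\right)^{2} + 3 \left(-125\right)}{\left(1830 + 40519\right) \left(\frac{6675}{14146} - 6012\right)} = \frac{16 + 15625 - 375}{42349 \left(- \frac{85039077}{14146}\right)} = \frac{15266}{- \frac{3601319871873}{14146}} = 15266 \left(- \frac{14146}{3601319871873}\right) = - \frac{215952836}{3601319871873}$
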